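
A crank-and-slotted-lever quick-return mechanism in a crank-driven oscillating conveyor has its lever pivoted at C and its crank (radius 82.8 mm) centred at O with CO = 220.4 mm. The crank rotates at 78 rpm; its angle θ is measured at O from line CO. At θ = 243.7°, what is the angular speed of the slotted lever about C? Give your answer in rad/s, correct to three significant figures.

0.256

ω = 8.168 rad/s (from 78 rpm).
Crank pin A relative to C: A = (d + r cosθ, r sinθ); lever angle φ = atan2(r sinθ, d + r cosθ).
Differentiating tanφ: φ̇ = rω(d cosθ + r)/(d² + r² + 2dr cosθ).
d² + r² + 2dr cosθ = |CA|² = 0.0392607 m²;  d cosθ + r = -0.014853 m.
|ω_lever| = |0.0828·8.168·-0.014853| / 0.0392607 = 0.25586 rad/s.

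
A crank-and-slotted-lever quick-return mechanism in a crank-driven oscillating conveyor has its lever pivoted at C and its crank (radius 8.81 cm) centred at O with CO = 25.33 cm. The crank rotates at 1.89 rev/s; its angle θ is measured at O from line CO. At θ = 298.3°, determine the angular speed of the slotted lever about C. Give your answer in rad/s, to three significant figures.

2.34

ω = 11.88 rad/s (from 1.89 rev/s).
Crank pin A relative to C: A = (d + r cosθ, r sinθ); lever angle φ = atan2(r sinθ, d + r cosθ).
Differentiating tanφ: φ̇ = rω(d cosθ + r)/(d² + r² + 2dr cosθ).
d² + r² + 2dr cosθ = |CA|² = 0.0930817 m²;  d cosθ + r = +0.20819 m.
|ω_lever| = |0.0881·11.88·+0.20819| / 0.0930817 = 2.3399 rad/s.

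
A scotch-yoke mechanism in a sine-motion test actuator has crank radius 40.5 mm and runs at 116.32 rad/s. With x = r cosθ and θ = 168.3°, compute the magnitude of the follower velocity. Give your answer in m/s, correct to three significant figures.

0.955

ω = 116.3 rad/s
x = r cosθ ⇒ ẋ = −rω sinθ.
|v| = rω|sinθ| = 0.0405·116.3·|sin 168.3°| = 0.95532 m/s.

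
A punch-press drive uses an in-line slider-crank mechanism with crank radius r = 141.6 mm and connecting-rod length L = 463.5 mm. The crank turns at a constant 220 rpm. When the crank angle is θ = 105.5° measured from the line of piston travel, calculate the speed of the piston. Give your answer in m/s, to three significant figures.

ω = 2π·220/60 = 23.04 rad/s
For an in-line slider-crank, x = r cosθ + √(L² − r² sin²θ), so v = −rω sinθ·[1 + r cosθ/√(L² − r² sin²θ)].
With r = 0.1416 m, L = 0.4635 m, θ = 105.5°: √(L² − r² sin²θ) = 0.44296 m.
v = −0.1416·23.04·0.96363·[1 + 0.1416·-0.26724/0.44296] = -2.875 m/s.
|v| = 2.875 m/s.

2.88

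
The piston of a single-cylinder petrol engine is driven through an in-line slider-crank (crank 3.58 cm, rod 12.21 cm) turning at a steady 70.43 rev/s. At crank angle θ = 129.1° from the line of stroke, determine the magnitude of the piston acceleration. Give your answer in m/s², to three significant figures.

ω = 2π·70.4 = 442.5 rad/s
x(θ) = r cosθ + √(L² − r² sin²θ); with ω constant, a = ω²·d²x/dθ².
d²x/dθ² = −r cosθ − r²(cos2θ)/√u − r⁴ sin²2θ/(4u^{3/2}),  u = L² − r² sin²θ = 0.0141365 m².
Substituting r = 0.0358 m, L = 0.1221 m, θ = 129.1°: d²x/dθ² = +0.024548 m.
a = ω²·d²x/dθ² = (442.5)²·(+0.024548) = +4807.3 m/s²;  |a| = 4807.3 m/s².

4810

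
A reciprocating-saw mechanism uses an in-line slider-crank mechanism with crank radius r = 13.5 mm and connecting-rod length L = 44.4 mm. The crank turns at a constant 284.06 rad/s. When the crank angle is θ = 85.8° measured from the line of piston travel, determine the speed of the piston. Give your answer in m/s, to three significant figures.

ω = 284.1 rad/s
For an in-line slider-crank, x = r cosθ + √(L² − r² sin²θ), so v = −rω sinθ·[1 + r cosθ/√(L² − r² sin²θ)].
With r = 0.0135 m, L = 0.0444 m, θ = 85.8°: √(L² − r² sin²θ) = 0.042309 m.
v = −0.0135·284.1·0.99731·[1 + 0.0135·0.07324/0.042309] = -3.9139 m/s.
|v| = 3.9139 m/s.

3.91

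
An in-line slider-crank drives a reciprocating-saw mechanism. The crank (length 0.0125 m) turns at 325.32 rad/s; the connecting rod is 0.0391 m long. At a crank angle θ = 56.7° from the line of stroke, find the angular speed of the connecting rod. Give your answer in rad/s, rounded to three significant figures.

ω = 325.3 rad/s
The rod makes angle φ with the slider axis where L sinφ = r sinθ; differentiating, L cosφ·φ̇ = r ω cosθ.
L cosφ = √(L² − r² sin²θ) = 0.037678 m.
|ω_rod| = r ω |cosθ| / √(L² − r² sin²θ) = 0.0125·325.3·0.54902/0.037678 = 59.254 rad/s.

59.3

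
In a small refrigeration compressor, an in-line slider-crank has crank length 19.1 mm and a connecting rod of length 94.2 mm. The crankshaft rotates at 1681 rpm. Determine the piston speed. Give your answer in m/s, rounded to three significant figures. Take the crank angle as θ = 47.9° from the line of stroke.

2.84

ω = 2π·1681/60 = 176 rad/s
For an in-line slider-crank, x = r cosθ + √(L² − r² sin²θ), so v = −rω sinθ·[1 + r cosθ/√(L² − r² sin²θ)].
With r = 0.0191 m, L = 0.0942 m, θ = 47.9°: √(L² − r² sin²θ) = 0.093128 m.
v = −0.0191·176·0.74198·[1 + 0.0191·0.67043/0.093128] = -2.8377 m/s.
|v| = 2.8377 m/s.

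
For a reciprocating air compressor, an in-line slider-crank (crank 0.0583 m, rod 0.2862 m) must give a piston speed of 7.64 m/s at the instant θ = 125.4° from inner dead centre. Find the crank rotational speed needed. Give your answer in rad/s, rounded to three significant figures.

183

For an in-line slider-crank, |v_piston| = rω|sinθ|·[1 + r cosθ/√(L² − r² sin²θ)].
With r = 0.0583 m, L = 0.2862 m, θ = 125.4°: the bracketed kinematic factor |dx/dθ| = 0.041835 m.
ω = v/|dx/dθ| = 7.64/0.041835 = 182.62 rad/s.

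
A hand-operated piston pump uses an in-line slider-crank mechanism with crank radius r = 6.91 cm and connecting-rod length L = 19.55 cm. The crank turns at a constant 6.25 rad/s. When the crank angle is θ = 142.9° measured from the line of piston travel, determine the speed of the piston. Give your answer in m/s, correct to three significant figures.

ω = 6.25 rad/s
For an in-line slider-crank, x = r cosθ + √(L² − r² sin²θ), so v = −rω sinθ·[1 + r cosθ/√(L² − r² sin²θ)].
With r = 0.0691 m, L = 0.1955 m, θ = 142.9°: √(L² − r² sin²θ) = 0.191 m.
v = −0.0691·6.25·0.60321·[1 + 0.0691·-0.79758/0.191] = -0.18534 m/s.
|v| = 0.18534 m/s.

0.185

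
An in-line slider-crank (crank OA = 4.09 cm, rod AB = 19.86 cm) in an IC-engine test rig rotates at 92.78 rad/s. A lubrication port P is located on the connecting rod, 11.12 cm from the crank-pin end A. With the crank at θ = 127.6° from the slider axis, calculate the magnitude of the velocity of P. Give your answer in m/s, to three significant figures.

2.97

ω = 92.78 rad/s.  Crank-pin speed |V_A| = rω = 3.7947 m/s, perpendicular to OA.
Rod angle: sinφ = −(r/L) sinθ ⇒ φ = -9.391°; ω_rod = −rω cosθ/√(L²−r²sin²θ) = +11.817 rad/s.
V_P = V_A + ω_rod × AP, with AP = 0.1112 m along the rod.
Components: V_Px = −rω sinθ − a·ω_rod·sinφ = -2.7921 m/s;  V_Py = rω cosθ + a·ω_rod·cosφ = -1.0189 m/s.
|V_P| = √(V_Px² + V_Py²) = 2.9722 m/s.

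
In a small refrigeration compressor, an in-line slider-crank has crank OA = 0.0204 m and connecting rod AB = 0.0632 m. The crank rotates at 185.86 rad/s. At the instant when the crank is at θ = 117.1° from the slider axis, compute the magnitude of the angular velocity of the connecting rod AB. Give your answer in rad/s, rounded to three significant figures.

ω = 185.9 rad/s
The rod makes angle φ with the slider axis where L sinφ = r sinθ; differentiating, L cosφ·φ̇ = r ω cosθ.
L cosφ = √(L² − r² sin²θ) = 0.060535 m.
|ω_rod| = r ω |cosθ| / √(L² − r² sin²θ) = 0.0204·185.9·0.45554/0.060535 = 28.533 rad/s.

28.5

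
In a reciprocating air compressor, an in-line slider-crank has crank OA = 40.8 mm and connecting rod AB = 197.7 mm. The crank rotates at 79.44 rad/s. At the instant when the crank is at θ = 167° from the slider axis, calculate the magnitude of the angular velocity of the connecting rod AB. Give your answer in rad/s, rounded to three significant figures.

16.0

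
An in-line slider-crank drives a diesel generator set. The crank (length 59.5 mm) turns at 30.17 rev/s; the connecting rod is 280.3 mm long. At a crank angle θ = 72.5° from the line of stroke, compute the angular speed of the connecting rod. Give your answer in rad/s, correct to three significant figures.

12.4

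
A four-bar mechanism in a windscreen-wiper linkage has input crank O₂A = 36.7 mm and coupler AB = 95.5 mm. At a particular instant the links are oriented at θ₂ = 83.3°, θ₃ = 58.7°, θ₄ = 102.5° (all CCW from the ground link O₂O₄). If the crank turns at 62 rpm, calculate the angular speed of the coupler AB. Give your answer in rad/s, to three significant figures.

ω₂ = 6.493 rad/s (from 62 rpm).
Differentiating the loop-closure r₂e^{iθ₂}+r₃e^{iθ₃}=r₁+r₄e^{iθ₄} gives r₂ω₂e^{iθ₂}+r₃ω₃e^{iθ₃}=r₄ω₄e^{iθ₄}.
Eliminating the other unknown: ω₃ = r₂ω₂ sin(θ₄−θ₂) / [r₃ sin(θ₃−θ₄)].
Numerator sine = +0.32887; denominator sine = -0.69214.
Result = 0.0367·6.493·(+0.32887) / (0.0955·(-0.69214)) = -1.1855 rad/s; magnitude 1.1855 rad/s.

1.19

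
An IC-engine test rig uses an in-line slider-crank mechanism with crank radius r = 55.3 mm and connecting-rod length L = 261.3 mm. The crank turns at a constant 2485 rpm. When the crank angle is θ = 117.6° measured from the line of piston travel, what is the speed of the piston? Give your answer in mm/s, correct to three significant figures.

ω = 2π·2485/60 = 260.2 rad/s
For an in-line slider-crank, x = r cosθ + √(L² − r² sin²θ), so v = −rω sinθ·[1 + r cosθ/√(L² − r² sin²θ)].
With r = 0.0553 m, L = 0.2613 m, θ = 117.6°: √(L² − r² sin²θ) = 0.25666 m.
v = −0.0553·260.2·0.88620·[1 + 0.0553·-0.46330/0.25666] = -11.48 m/s.
|v| = 11.48 m/s = 11480 mm/s.

11500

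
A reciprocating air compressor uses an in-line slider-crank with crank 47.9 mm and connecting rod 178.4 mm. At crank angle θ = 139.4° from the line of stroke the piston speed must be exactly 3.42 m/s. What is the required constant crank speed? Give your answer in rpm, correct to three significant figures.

1320

For an in-line slider-crank, |v_piston| = rω|sinθ|·[1 + r cosθ/√(L² − r² sin²θ)].
With r = 0.0479 m, L = 0.1784 m, θ = 139.4°: the bracketed kinematic factor |dx/dθ| = 0.024718 m.
ω = v/|dx/dθ| = 3.42/0.024718 = 138.36 rad/s.
N = 60ω/(2π) = 1321.2 rpm.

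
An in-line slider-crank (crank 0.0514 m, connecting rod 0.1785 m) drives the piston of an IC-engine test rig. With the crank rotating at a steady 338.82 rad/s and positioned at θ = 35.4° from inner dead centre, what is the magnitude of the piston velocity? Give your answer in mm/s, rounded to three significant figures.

ω = 338.8 rad/s
For an in-line slider-crank, x = r cosθ + √(L² − r² sin²θ), so v = −rω sinθ·[1 + r cosθ/√(L² − r² sin²θ)].
With r = 0.0514 m, L = 0.1785 m, θ = 35.4°: √(L² − r² sin²θ) = 0.176 m.
v = −0.0514·338.8·0.57928·[1 + 0.0514·0.81513/0.176] = -12.49 m/s.
|v| = 12.49 m/s = 12490 mm/s.

12500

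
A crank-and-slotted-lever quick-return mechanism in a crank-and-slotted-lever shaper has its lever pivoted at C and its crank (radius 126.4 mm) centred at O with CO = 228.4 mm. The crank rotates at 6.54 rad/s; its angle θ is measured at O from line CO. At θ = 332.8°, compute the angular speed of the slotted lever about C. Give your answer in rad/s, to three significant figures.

ω = 6.54 rad/s
Crank pin A relative to C: A = (d + r cosθ, r sinθ); lever angle φ = atan2(r sinθ, d + r cosθ).
Differentiating tanφ: φ̇ = rω(d cosθ + r)/(d² + r² + 2dr cosθ).
d² + r² + 2dr cosθ = |CA|² = 0.119498 m²;  d cosθ + r = +0.32954 m.
|ω_lever| = |0.1264·6.54·+0.32954| / 0.119498 = 2.2797 rad/s.

2.28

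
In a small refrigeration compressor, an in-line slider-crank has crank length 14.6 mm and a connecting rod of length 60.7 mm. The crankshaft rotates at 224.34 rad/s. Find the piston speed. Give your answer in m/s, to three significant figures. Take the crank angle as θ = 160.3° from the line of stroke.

0.853

ω = 224.3 rad/s
For an in-line slider-crank, x = r cosθ + √(L² − r² sin²θ), so v = −rω sinθ·[1 + r cosθ/√(L² − r² sin²θ)].
With r = 0.0146 m, L = 0.0607 m, θ = 160.3°: √(L² − r² sin²θ) = 0.0605 m.
v = −0.0146·224.3·0.33710·[1 + 0.0146·-0.94147/0.0605] = -0.85326 m/s.
|v| = 0.85326 m/s.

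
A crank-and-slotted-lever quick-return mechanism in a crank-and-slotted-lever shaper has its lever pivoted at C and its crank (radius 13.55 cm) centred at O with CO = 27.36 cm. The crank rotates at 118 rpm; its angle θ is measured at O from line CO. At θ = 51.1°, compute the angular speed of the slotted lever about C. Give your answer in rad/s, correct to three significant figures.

ω = 12.36 rad/s (from 118 rpm).
Crank pin A relative to C: A = (d + r cosθ, r sinθ); lever angle φ = atan2(r sinθ, d + r cosθ).
Differentiating tanφ: φ̇ = rω(d cosθ + r)/(d² + r² + 2dr cosθ).
d² + r² + 2dr cosθ = |CA|² = 0.139778 m²;  d cosθ + r = +0.30731 m.
|ω_lever| = |0.1355·12.36·+0.30731| / 0.139778 = 3.6812 rad/s.

3.68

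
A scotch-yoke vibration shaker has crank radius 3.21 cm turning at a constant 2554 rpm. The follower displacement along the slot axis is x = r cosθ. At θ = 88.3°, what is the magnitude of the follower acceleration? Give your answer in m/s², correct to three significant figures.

68.1

ω = 267.5 rad/s (from 2554 rpm).
x = r cosθ ⇒ ẍ = −rω² cosθ (ω constant).
|a| = rω²|cosθ| = 0.0321·(267.5)²·|cos 88.3°| = 68.119 m/s².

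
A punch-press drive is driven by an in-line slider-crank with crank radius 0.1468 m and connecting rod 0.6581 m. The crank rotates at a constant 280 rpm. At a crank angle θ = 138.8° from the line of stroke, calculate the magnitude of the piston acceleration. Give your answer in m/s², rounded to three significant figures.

ω = 2π·280/60 = 29.32 rad/s
x(θ) = r cosθ + √(L² − r² sin²θ); with ω constant, a = ω²·d²x/dθ².
d²x/dθ² = −r cosθ − r²(cos2θ)/√u − r⁴ sin²2θ/(4u^{3/2}),  u = L² − r² sin²θ = 0.423746 m².
Substituting r = 0.1468 m, L = 0.6581 m, θ = 138.8°: d²x/dθ² = +0.10566 m.
a = ω²·d²x/dθ² = (29.32)²·(+0.10566) = +90.844 m/s²;  |a| = 90.844 m/s².

90.8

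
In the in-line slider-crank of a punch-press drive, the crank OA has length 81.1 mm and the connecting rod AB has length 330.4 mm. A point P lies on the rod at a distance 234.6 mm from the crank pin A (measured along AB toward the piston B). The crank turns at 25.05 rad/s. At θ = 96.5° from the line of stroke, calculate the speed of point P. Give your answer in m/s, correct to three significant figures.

1.98

ω = 25.05 rad/s.  Crank-pin speed |V_A| = rω = 2.0316 m/s, perpendicular to OA.
Rod angle: sinφ = −(r/L) sinθ ⇒ φ = -14.116°; ω_rod = −rω cosθ/√(L²−r²sin²θ) = +0.71773 rad/s.
V_P = V_A + ω_rod × AP, with AP = 0.2346 m along the rod.
Components: V_Px = −rω sinθ − a·ω_rod·sinφ = -1.9774 m/s;  V_Py = rω cosθ + a·ω_rod·cosφ = -0.066683 m/s.
|V_P| = √(V_Px² + V_Py²) = 1.9786 m/s.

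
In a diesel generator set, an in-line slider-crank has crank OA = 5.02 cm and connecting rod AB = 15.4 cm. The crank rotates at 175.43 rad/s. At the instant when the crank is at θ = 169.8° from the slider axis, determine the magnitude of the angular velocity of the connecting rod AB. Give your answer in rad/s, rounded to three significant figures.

56.4

ω = 175.4 rad/s
The rod makes angle φ with the slider axis where L sinφ = r sinθ; differentiating, L cosφ·φ̇ = r ω cosθ.
L cosφ = √(L² − r² sin²θ) = 0.15374 m.
|ω_rod| = r ω |cosθ| / √(L² − r² sin²θ) = 0.0502·175.4·0.98420/0.15374 = 56.376 rad/s.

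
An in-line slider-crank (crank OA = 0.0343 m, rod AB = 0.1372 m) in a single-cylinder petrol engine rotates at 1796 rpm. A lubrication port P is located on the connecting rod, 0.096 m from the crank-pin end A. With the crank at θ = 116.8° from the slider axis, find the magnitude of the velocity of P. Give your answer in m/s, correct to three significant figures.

5.36

ω = 188.1 rad/s.  Crank-pin speed |V_A| = rω = 6.451 m/s, perpendicular to OA.
Rod angle: sinφ = −(r/L) sinθ ⇒ φ = -12.894°; ω_rod = −rω cosθ/√(L²−r²sin²θ) = +21.748 rad/s.
V_P = V_A + ω_rod × AP, with AP = 0.096 m along the rod.
Components: V_Px = −rω sinθ − a·ω_rod·sinφ = -5.2922 m/s;  V_Py = rω cosθ + a·ω_rod·cosφ = -0.87344 m/s.
|V_P| = √(V_Px² + V_Py²) = 5.3638 m/s.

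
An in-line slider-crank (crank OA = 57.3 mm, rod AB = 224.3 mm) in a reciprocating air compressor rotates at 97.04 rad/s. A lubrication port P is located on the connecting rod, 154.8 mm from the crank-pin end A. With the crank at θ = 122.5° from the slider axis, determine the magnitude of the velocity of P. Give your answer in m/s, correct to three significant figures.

4.33

ω = 97.04 rad/s.  Crank-pin speed |V_A| = rω = 5.5604 m/s, perpendicular to OA.
Rod angle: sinφ = −(r/L) sinθ ⇒ φ = -12.442°; ω_rod = −rω cosθ/√(L²−r²sin²θ) = +13.64 rad/s.
V_P = V_A + ω_rod × AP, with AP = 0.1548 m along the rod.
Components: V_Px = −rω sinθ − a·ω_rod·sinφ = -4.2347 m/s;  V_Py = rω cosθ + a·ω_rod·cosφ = -0.92572 m/s.
|V_P| = √(V_Px² + V_Py²) = 4.3347 m/s.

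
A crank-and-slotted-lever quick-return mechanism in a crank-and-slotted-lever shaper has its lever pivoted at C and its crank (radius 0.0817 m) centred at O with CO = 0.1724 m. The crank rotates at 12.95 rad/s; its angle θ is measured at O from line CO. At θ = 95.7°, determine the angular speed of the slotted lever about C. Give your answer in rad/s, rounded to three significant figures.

2.03

ω = 12.95 rad/s
Crank pin A relative to C: A = (d + r cosθ, r sinθ); lever angle φ = atan2(r sinθ, d + r cosθ).
Differentiating tanφ: φ̇ = rω(d cosθ + r)/(d² + r² + 2dr cosθ).
d² + r² + 2dr cosθ = |CA|² = 0.0335988 m²;  d cosθ + r = +0.064577 m.
|ω_lever| = |0.0817·12.95·+0.064577| / 0.0335988 = 2.0335 rad/s.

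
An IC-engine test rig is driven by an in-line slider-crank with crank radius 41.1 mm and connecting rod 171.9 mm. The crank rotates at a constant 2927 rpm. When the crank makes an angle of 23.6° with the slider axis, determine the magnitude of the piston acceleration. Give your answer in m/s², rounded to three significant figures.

4180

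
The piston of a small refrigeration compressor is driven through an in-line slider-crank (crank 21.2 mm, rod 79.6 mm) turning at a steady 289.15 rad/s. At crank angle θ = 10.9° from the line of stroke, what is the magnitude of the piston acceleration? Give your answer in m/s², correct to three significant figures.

2180

ω = 289.1 rad/s
x(θ) = r cosθ + √(L² − r² sin²θ); with ω constant, a = ω²·d²x/dθ².
d²x/dθ² = −r cosθ − r²(cos2θ)/√u − r⁴ sin²2θ/(4u^{3/2}),  u = L² − r² sin²θ = 0.00632009 m².
Substituting r = 0.0212 m, L = 0.0796 m, θ = 10.9°: d²x/dθ² = -0.02608 m.
a = ω²·d²x/dθ² = (289.1)²·(-0.02608) = -2180.5 m/s²;  |a| = 2180.5 m/s².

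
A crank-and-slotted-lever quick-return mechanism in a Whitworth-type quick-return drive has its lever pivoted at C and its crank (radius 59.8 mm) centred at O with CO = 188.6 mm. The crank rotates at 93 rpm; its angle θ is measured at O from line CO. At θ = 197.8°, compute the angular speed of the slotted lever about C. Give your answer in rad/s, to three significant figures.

3.95

ω = 9.739 rad/s (from 93 rpm).
Crank pin A relative to C: A = (d + r cosθ, r sinθ); lever angle φ = atan2(r sinθ, d + r cosθ).
Differentiating tanφ: φ̇ = rω(d cosθ + r)/(d² + r² + 2dr cosθ).
d² + r² + 2dr cosθ = |CA|² = 0.0176692 m²;  d cosθ + r = -0.11977 m.
|ω_lever| = |0.0598·9.739·-0.11977| / 0.0176692 = 3.9477 rad/s.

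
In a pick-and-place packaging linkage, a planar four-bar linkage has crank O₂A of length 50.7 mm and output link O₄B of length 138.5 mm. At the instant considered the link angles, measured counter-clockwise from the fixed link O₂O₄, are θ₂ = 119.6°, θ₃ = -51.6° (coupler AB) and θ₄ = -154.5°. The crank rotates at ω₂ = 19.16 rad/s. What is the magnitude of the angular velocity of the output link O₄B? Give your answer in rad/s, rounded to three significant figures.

ω₂ = 19.16 rad/s
Differentiating the loop-closure r₂e^{iθ₂}+r₃e^{iθ₃}=r₁+r₄e^{iθ₄} gives r₂ω₂e^{iθ₂}+r₃ω₃e^{iθ₃}=r₄ω₄e^{iθ₄}.
Eliminating the other unknown: ω₄ = r₂ω₂ sin(θ₂−θ₃) / [r₄ sin(θ₄−θ₃)].
Numerator sine = +0.15299; denominator sine = -0.97476.
Result = 0.0507·19.16·(+0.15299) / (0.1385·(-0.97476)) = -1.1008 rad/s; magnitude 1.1008 rad/s.

1.10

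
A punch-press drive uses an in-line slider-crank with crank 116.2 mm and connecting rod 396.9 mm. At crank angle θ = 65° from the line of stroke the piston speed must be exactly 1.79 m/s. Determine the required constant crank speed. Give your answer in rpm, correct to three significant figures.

144

For an in-line slider-crank, |v_piston| = rω|sinθ|·[1 + r cosθ/√(L² − r² sin²θ)].
With r = 0.1162 m, L = 0.3969 m, θ = 65°: the bracketed kinematic factor |dx/dθ| = 0.11883 m.
ω = v/|dx/dθ| = 1.79/0.11883 = 15.064 rad/s.
N = 60ω/(2π) = 143.85 rpm.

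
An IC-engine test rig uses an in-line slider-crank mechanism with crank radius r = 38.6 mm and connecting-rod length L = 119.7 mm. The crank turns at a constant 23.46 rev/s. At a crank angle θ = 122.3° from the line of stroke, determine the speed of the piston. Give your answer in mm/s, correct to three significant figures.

3950

ω = 2π·23.5 = 147.4 rad/s
For an in-line slider-crank, x = r cosθ + √(L² − r² sin²θ), so v = −rω sinθ·[1 + r cosθ/√(L² − r² sin²θ)].
With r = 0.0386 m, L = 0.1197 m, θ = 122.3°: √(L² − r² sin²θ) = 0.11517 m.
v = −0.0386·147.4·0.84526·[1 + 0.0386·-0.53435/0.11517] = -3.948 m/s.
|v| = 3.948 m/s = 3948 mm/s.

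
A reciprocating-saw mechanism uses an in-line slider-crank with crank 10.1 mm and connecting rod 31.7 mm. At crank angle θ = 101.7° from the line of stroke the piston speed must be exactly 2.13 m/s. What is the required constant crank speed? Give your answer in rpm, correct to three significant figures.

2210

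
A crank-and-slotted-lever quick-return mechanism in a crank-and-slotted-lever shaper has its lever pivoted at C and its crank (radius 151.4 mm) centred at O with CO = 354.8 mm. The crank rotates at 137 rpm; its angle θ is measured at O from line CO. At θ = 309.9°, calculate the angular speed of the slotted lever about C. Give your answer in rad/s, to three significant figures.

3.78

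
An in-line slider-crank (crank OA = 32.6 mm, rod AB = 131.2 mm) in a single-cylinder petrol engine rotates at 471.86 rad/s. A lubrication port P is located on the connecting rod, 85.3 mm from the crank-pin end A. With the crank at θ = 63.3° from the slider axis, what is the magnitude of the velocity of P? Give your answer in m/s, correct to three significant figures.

15.0

ω = 471.9 rad/s.  Crank-pin speed |V_A| = rω = 15.383 m/s, perpendicular to OA.
Rod angle: sinφ = −(r/L) sinθ ⇒ φ = -12.825°; ω_rod = −rω cosθ/√(L²−r²sin²θ) = -54.029 rad/s.
V_P = V_A + ω_rod × AP, with AP = 0.0853 m along the rod.
Components: V_Px = −rω sinθ − a·ω_rod·sinφ = -14.765 m/s;  V_Py = rω cosθ + a·ω_rod·cosφ = +2.418 m/s.
|V_P| = √(V_Px² + V_Py²) = 14.962 m/s.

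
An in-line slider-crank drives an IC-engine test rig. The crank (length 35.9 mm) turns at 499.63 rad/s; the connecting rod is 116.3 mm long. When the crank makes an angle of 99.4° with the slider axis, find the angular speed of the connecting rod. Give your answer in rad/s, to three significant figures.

26.4

ω = 499.6 rad/s
The rod makes angle φ with the slider axis where L sinφ = r sinθ; differentiating, L cosφ·φ̇ = r ω cosθ.
L cosφ = √(L² − r² sin²θ) = 0.11078 m.
|ω_rod| = r ω |cosθ| / √(L² − r² sin²θ) = 0.0359·499.6·0.16333/0.11078 = 26.446 rad/s.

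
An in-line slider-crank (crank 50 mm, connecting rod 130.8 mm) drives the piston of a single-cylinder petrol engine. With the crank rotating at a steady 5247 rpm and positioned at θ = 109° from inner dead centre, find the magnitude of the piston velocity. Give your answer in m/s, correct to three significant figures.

ω = 2π·5247/60 = 549.5 rad/s
For an in-line slider-crank, x = r cosθ + √(L² − r² sin²θ), so v = −rω sinθ·[1 + r cosθ/√(L² − r² sin²θ)].
With r = 0.05 m, L = 0.1308 m, θ = 109°: √(L² − r² sin²θ) = 0.12196 m.
v = −0.05·549.5·0.94552·[1 + 0.05·-0.32557/0.12196] = -22.509 m/s.
|v| = 22.509 m/s.

22.5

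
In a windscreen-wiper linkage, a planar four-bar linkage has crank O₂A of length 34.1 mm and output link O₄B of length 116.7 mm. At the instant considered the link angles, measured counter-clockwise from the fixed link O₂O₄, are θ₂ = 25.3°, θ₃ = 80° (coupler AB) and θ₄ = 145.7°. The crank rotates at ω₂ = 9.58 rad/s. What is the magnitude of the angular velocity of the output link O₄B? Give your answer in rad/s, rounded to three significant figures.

2.51

ω₂ = 9.58 rad/s
Differentiating the loop-closure r₂e^{iθ₂}+r₃e^{iθ₃}=r₁+r₄e^{iθ₄} gives r₂ω₂e^{iθ₂}+r₃ω₃e^{iθ₃}=r₄ω₄e^{iθ₄}.
Eliminating the other unknown: ω₄ = r₂ω₂ sin(θ₂−θ₃) / [r₄ sin(θ₄−θ₃)].
Numerator sine = -0.81614; denominator sine = +0.91140.
Result = 0.0341·9.58·(-0.81614) / (0.1167·(+0.91140)) = -2.5067 rad/s; magnitude 2.5067 rad/s.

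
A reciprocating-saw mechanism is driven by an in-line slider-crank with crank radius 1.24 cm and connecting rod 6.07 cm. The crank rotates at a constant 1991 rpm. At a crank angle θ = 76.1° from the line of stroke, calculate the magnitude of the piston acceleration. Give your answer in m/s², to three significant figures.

30.4

ω = 2π·1991/60 = 208.5 rad/s
x(θ) = r cosθ + √(L² − r² sin²θ); with ω constant, a = ω²·d²x/dθ².
d²x/dθ² = −r cosθ − r²(cos2θ)/√u − r⁴ sin²2θ/(4u^{3/2}),  u = L² − r² sin²θ = 0.0035396 m².
Substituting r = 0.0124 m, L = 0.0607 m, θ = 76.1°: d²x/dθ² = -0.00069879 m.
a = ω²·d²x/dθ² = (208.5)²·(-0.00069879) = -30.377 m/s²;  |a| = 30.377 m/s².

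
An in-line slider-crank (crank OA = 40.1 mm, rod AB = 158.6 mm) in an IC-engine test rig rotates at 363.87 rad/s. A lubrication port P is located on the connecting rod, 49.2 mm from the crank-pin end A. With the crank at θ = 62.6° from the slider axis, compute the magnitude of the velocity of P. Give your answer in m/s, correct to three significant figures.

14.2

ω = 363.9 rad/s.  Crank-pin speed |V_A| = rω = 14.591 m/s, perpendicular to OA.
Rod angle: sinφ = −(r/L) sinθ ⇒ φ = -12.972°; ω_rod = −rω cosθ/√(L²−r²sin²θ) = -43.447 rad/s.
V_P = V_A + ω_rod × AP, with AP = 0.0492 m along the rod.
Components: V_Px = −rω sinθ − a·ω_rod·sinφ = -13.434 m/s;  V_Py = rω cosθ + a·ω_rod·cosφ = +4.6318 m/s.
|V_P| = √(V_Px² + V_Py²) = 14.21 m/s.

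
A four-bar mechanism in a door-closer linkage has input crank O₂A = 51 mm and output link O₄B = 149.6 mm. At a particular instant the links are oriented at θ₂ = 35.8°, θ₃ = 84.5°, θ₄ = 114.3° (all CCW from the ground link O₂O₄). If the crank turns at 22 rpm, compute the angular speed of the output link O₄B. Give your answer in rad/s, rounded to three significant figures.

1.19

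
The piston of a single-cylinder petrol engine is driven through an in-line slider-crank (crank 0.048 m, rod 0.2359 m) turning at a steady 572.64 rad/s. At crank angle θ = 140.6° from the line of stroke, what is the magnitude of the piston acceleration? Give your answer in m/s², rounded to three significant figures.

11500

ω = 572.6 rad/s
x(θ) = r cosθ + √(L² − r² sin²θ); with ω constant, a = ω²·d²x/dθ².
d²x/dθ² = −r cosθ − r²(cos2θ)/√u − r⁴ sin²2θ/(4u^{3/2}),  u = L² − r² sin²θ = 0.0547206 m².
Substituting r = 0.048 m, L = 0.2359 m, θ = 140.6°: d²x/dθ² = +0.035078 m.
a = ω²·d²x/dθ² = (572.6)²·(+0.035078) = +11503 m/s²;  |a| = 11503 m/s².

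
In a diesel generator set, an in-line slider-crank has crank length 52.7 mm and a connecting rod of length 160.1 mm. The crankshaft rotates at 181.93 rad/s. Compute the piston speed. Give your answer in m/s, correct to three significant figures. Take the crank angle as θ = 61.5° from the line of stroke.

9.81

ω = 181.9 rad/s
For an in-line slider-crank, x = r cosθ + √(L² − r² sin²θ), so v = −rω sinθ·[1 + r cosθ/√(L² − r² sin²θ)].
With r = 0.0527 m, L = 0.1601 m, θ = 61.5°: √(L² − r² sin²θ) = 0.15325 m.
v = −0.0527·181.9·0.87882·[1 + 0.0527·0.47716/0.15325] = -9.8084 m/s.
|v| = 9.8084 m/s.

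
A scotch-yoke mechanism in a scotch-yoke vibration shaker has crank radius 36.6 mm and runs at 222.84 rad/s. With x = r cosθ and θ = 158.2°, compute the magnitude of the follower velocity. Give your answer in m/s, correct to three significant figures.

ω = 222.8 rad/s
x = r cosθ ⇒ ẋ = −rω sinθ.
|v| = rω|sinθ| = 0.0366·222.8·|sin 158.2°| = 3.0289 m/s.

3.03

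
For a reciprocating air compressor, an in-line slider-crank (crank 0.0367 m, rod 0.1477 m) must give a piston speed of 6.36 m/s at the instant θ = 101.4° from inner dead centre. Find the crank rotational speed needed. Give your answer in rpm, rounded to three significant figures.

1780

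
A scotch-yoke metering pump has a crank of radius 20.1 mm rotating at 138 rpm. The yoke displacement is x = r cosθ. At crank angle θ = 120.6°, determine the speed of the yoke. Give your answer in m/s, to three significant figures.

ω = 14.45 rad/s (from 138 rpm).
x = r cosθ ⇒ ẋ = −rω sinθ.
|v| = rω|sinθ| = 0.0201·14.45·|sin 120.6°| = 0.25002 m/s.

0.250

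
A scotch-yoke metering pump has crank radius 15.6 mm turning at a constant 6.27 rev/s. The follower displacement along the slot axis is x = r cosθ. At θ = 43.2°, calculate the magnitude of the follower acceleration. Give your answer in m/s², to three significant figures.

ω = 39.4 rad/s (from 6.27 rev/s).
x = r cosθ ⇒ ẍ = −rω² cosθ (ω constant).
|a| = rω²|cosθ| = 0.0156·(39.4)²·|cos 43.2°| = 17.649 m/s².

17.6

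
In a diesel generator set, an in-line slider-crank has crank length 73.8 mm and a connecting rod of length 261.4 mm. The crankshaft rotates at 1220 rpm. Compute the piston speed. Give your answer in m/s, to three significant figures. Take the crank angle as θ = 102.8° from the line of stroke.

8.60

ω = 2π·1220/60 = 127.8 rad/s
For an in-line slider-crank, x = r cosθ + √(L² − r² sin²θ), so v = −rω sinθ·[1 + r cosθ/√(L² − r² sin²θ)].
With r = 0.0738 m, L = 0.2614 m, θ = 102.8°: √(L² − r² sin²θ) = 0.2513 m.
v = −0.0738·127.8·0.97515·[1 + 0.0738·-0.22155/0.2513] = -8.596 m/s.
|v| = 8.596 m/s.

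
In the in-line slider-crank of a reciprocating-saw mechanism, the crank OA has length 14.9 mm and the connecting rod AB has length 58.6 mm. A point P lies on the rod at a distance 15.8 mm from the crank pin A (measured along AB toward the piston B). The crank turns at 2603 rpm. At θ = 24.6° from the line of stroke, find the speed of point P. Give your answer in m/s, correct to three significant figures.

ω = 272.6 rad/s.  Crank-pin speed |V_A| = rω = 4.0615 m/s, perpendicular to OA.
Rod angle: sinφ = −(r/L) sinθ ⇒ φ = -6.076°; ω_rod = −rω cosθ/√(L²−r²sin²θ) = -63.375 rad/s.
V_P = V_A + ω_rod × AP, with AP = 0.0158 m along the rod.
Components: V_Px = −rω sinθ − a·ω_rod·sinφ = -1.7967 m/s;  V_Py = rω cosθ + a·ω_rod·cosφ = +2.6972 m/s.
|V_P| = √(V_Px² + V_Py²) = 3.2408 m/s.

3.24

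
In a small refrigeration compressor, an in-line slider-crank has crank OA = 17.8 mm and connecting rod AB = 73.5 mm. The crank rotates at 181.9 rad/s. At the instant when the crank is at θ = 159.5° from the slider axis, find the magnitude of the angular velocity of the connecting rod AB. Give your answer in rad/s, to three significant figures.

ω = 181.9 rad/s
The rod makes angle φ with the slider axis where L sinφ = r sinθ; differentiating, L cosφ·φ̇ = r ω cosθ.
L cosφ = √(L² − r² sin²θ) = 0.073235 m.
|ω_rod| = r ω |cosθ| / √(L² − r² sin²θ) = 0.0178·181.9·0.93667/0.073235 = 41.411 rad/s.

41.4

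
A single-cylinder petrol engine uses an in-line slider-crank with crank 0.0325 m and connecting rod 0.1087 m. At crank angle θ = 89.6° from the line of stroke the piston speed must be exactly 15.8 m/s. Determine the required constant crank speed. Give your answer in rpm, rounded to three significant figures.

4630

For an in-line slider-crank, |v_piston| = rω|sinθ|·[1 + r cosθ/√(L² − r² sin²θ)].
With r = 0.0325 m, L = 0.1087 m, θ = 89.6°: the bracketed kinematic factor |dx/dθ| = 0.03257 m.
ω = v/|dx/dθ| = 15.8/0.03257 = 485.1 rad/s.
N = 60ω/(2π) = 4632.4 rpm.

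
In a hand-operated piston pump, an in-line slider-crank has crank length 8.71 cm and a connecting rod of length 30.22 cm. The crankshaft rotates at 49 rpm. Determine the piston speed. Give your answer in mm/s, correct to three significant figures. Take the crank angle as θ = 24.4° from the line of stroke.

233

ω = 2π·49/60 = 5.131 rad/s
For an in-line slider-crank, x = r cosθ + √(L² − r² sin²θ), so v = −rω sinθ·[1 + r cosθ/√(L² − r² sin²θ)].
With r = 0.0871 m, L = 0.3022 m, θ = 24.4°: √(L² − r² sin²θ) = 0.30005 m.
v = −0.0871·5.131·0.41310·[1 + 0.0871·0.91068/0.30005] = -0.23344 m/s.
|v| = 0.23344 m/s = 233.44 mm/s.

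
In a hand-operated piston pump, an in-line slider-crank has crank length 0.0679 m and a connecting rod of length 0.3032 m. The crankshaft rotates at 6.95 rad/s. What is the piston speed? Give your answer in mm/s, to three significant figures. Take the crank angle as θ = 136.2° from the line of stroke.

ω = 6.95 rad/s
For an in-line slider-crank, x = r cosθ + √(L² − r² sin²θ), so v = −rω sinθ·[1 + r cosθ/√(L² − r² sin²θ)].
With r = 0.0679 m, L = 0.3032 m, θ = 136.2°: √(L² − r² sin²θ) = 0.29954 m.
v = −0.0679·6.95·0.69214·[1 + 0.0679·-0.72176/0.29954] = -0.27319 m/s.
|v| = 0.27319 m/s = 273.19 mm/s.

273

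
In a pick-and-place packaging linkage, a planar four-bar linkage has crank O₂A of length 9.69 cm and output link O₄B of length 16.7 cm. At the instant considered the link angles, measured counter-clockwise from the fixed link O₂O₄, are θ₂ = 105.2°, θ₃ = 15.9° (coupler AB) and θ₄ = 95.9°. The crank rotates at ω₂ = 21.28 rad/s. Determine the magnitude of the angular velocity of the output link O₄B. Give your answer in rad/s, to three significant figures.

ω₂ = 21.28 rad/s
Differentiating the loop-closure r₂e^{iθ₂}+r₃e^{iθ₃}=r₁+r₄e^{iθ₄} gives r₂ω₂e^{iθ₂}+r₃ω₃e^{iθ₃}=r₄ω₄e^{iθ₄}.
Eliminating the other unknown: ω₄ = r₂ω₂ sin(θ₂−θ₃) / [r₄ sin(θ₄−θ₃)].
Numerator sine = +0.99993; denominator sine = +0.98481.
Result = 0.0969·21.28·(+0.99993) / (0.167·(+0.98481)) = +12.537 rad/s; magnitude 12.537 rad/s.

12.5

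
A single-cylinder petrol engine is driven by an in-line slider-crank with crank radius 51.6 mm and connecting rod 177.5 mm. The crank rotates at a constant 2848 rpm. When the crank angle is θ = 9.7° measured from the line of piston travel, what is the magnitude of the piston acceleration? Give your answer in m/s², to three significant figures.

ω = 2π·2848/60 = 298.2 rad/s
x(θ) = r cosθ + √(L² − r² sin²θ); with ω constant, a = ω²·d²x/dθ².
d²x/dθ² = −r cosθ − r²(cos2θ)/√u − r⁴ sin²2θ/(4u^{3/2}),  u = L² − r² sin²θ = 0.0314307 m².
Substituting r = 0.0516 m, L = 0.1775 m, θ = 9.7°: d²x/dθ² = -0.065063 m.
a = ω²·d²x/dθ² = (298.2)²·(-0.065063) = -5787.2 m/s²;  |a| = 5787.2 m/s².

5790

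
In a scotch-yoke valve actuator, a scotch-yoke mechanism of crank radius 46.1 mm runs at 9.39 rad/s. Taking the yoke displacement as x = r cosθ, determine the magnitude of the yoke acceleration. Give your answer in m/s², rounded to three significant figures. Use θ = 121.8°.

ω = 9.39 rad/s
x = r cosθ ⇒ ẍ = −rω² cosθ (ω constant).
|a| = rω²|cosθ| = 0.0461·(9.39)²·|cos 121.8°| = 2.1419 m/s².

2.14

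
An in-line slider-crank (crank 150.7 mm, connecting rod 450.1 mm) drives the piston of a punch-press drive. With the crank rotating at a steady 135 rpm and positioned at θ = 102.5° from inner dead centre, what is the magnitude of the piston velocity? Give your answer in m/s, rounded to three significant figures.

ω = 2π·135/60 = 14.14 rad/s
For an in-line slider-crank, x = r cosθ + √(L² − r² sin²θ), so v = −rω sinθ·[1 + r cosθ/√(L² − r² sin²θ)].
With r = 0.1507 m, L = 0.4501 m, θ = 102.5°: √(L² − r² sin²θ) = 0.42537 m.
v = −0.1507·14.14·0.97630·[1 + 0.1507·-0.21644/0.42537] = -1.9205 m/s.
|v| = 1.9205 m/s.

1.92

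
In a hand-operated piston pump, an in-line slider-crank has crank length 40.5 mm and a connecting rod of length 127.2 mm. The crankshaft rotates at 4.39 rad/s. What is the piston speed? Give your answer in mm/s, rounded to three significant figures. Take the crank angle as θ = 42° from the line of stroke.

148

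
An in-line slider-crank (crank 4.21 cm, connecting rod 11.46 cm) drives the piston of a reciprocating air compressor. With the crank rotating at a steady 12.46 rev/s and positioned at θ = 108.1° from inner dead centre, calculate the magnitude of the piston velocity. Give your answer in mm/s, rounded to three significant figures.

2750

ω = 2π·12.5 = 78.29 rad/s
For an in-line slider-crank, x = r cosθ + √(L² − r² sin²θ), so v = −rω sinθ·[1 + r cosθ/√(L² − r² sin²θ)].
With r = 0.0421 m, L = 0.1146 m, θ = 108.1°: √(L² − r² sin²θ) = 0.10739 m.
v = −0.0421·78.29·0.95052·[1 + 0.0421·-0.31068/0.10739] = -2.7513 m/s.
|v| = 2.7513 m/s = 2751.3 mm/s.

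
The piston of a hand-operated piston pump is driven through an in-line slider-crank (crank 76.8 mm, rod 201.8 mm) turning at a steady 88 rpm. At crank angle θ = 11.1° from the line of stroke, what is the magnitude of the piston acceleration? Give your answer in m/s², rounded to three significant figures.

8.72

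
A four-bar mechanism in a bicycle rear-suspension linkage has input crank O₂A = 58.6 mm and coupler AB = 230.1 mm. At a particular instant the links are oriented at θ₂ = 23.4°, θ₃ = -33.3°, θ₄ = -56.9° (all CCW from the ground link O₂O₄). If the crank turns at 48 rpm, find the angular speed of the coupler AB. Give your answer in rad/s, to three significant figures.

ω₂ = 5.027 rad/s (from 48 rpm).
Differentiating the loop-closure r₂e^{iθ₂}+r₃e^{iθ₃}=r₁+r₄e^{iθ₄} gives r₂ω₂e^{iθ₂}+r₃ω₃e^{iθ₃}=r₄ω₄e^{iθ₄}.
Eliminating the other unknown: ω₃ = r₂ω₂ sin(θ₄−θ₂) / [r₃ sin(θ₃−θ₄)].
Numerator sine = -0.98570; denominator sine = +0.40035.
Result = 0.0586·5.027·(-0.98570) / (0.2301·(+0.40035)) = -3.1518 rad/s; magnitude 3.1518 rad/s.

3.15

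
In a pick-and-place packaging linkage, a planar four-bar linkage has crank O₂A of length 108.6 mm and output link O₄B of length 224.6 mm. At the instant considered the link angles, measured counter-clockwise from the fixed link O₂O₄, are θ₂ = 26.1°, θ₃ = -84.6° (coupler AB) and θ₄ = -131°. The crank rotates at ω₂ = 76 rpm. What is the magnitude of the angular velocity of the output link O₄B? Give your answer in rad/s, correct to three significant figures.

ω₂ = 7.959 rad/s (from 76 rpm).
Differentiating the loop-closure r₂e^{iθ₂}+r₃e^{iθ₃}=r₁+r₄e^{iθ₄} gives r₂ω₂e^{iθ₂}+r₃ω₃e^{iθ₃}=r₄ω₄e^{iθ₄}.
Eliminating the other unknown: ω₄ = r₂ω₂ sin(θ₂−θ₃) / [r₄ sin(θ₄−θ₃)].
Numerator sine = +0.93544; denominator sine = -0.72417.
Result = 0.1086·7.959·(+0.93544) / (0.2246·(-0.72417)) = -4.9709 rad/s; magnitude 4.9709 rad/s.

4.97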